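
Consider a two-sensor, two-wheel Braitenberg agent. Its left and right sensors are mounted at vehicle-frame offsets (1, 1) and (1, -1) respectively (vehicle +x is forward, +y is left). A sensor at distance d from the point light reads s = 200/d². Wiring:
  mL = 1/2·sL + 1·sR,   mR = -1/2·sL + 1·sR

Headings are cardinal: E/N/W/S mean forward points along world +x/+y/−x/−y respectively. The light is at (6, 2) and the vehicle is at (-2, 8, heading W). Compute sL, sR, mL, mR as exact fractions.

left sensor world pos  = (-3, 7); dL² = 106
right sensor world pos = (-3, 9); dR² = 130
sL = 200/106 = 100/53
sR = 200/130 = 20/13
mL = 1/2·sL + 1·sR = 1710/689
mR = -1/2·sL + 1·sR = 410/689

100/53 20/13 1710/689 410/689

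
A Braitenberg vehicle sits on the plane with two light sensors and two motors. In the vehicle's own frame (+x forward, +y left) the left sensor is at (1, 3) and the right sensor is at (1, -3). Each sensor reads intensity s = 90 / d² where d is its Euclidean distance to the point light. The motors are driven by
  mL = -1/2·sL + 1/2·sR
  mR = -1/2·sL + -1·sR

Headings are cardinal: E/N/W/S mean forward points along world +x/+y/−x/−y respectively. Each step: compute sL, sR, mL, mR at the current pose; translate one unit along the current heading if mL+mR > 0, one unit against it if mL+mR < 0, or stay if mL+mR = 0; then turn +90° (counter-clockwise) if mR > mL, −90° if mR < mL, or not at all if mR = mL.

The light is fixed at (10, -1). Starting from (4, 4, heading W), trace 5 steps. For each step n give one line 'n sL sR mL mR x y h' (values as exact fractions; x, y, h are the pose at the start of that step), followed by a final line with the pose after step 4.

0 90/53 90/113 -2700/5989 -9855/5989 4 4 W
1 9/10 9/4 27/40 -27/10 5 4 N
2 18/13 90/17 432/221 -1323/221 5 3 E
3 5 1 -2 -7/2 4 3 S
4 90/53 90/113 -2700/5989 -9855/5989 4 4 W
final 5 4 N

n=0: pose=(4,4,W); sL=90/53, sR=90/113; mL=-2700/5989, mR=-9855/5989; mL+mR=-12555/5989 → advance -1; mR−mL=-135/113 → turn -1·90°
n=1: pose=(5,4,N); sL=9/10, sR=9/4; mL=27/40, mR=-27/10; mL+mR=-81/40 → advance -1; mR−mL=-27/8 → turn -1·90°
n=2: pose=(5,3,E); sL=18/13, sR=90/17; mL=432/221, mR=-1323/221; mL+mR=-891/221 → advance -1; mR−mL=-135/17 → turn -1·90°
n=3: pose=(4,3,S); sL=5, sR=1; mL=-2, mR=-7/2; mL+mR=-11/2 → advance -1; mR−mL=-3/2 → turn -1·90°
n=4: pose=(4,4,W); sL=90/53, sR=90/113; mL=-2700/5989, mR=-9855/5989; mL+mR=-12555/5989 → advance -1; mR−mL=-135/113 → turn -1·90°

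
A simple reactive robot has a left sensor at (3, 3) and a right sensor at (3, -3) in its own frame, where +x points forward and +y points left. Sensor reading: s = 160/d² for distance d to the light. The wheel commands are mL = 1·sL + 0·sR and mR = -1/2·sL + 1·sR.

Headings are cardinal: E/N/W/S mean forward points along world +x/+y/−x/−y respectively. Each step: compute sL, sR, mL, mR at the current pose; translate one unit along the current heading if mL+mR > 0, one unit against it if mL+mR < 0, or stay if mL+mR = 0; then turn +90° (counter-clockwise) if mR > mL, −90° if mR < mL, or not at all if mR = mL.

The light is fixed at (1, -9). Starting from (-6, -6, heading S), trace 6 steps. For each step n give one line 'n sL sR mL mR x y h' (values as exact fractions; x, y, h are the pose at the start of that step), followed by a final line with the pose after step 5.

n=0: pose=(-6,-6,S); sL=10, sR=8/5; mL=10, mR=-17/5; mL+mR=33/5 → advance +1; mR−mL=-67/5 → turn -1·90°
n=1: pose=(-6,-7,W); sL=160/101, sR=32/25; mL=160/101, mR=1232/2525; mL+mR=5232/2525 → advance +1; mR−mL=-2768/2525 → turn -1·90°
n=2: pose=(-7,-7,N); sL=80/73, sR=16/5; mL=80/73, mR=968/365; mL+mR=1368/365 → advance +1; mR−mL=568/365 → turn +1·90°
n=3: pose=(-7,-6,W); sL=160/121, sR=160/157; mL=160/121, mR=6800/18997; mL+mR=31920/18997 → advance +1; mR−mL=-18320/18997 → turn -1·90°
n=4: pose=(-8,-6,N); sL=8/9, sR=20/9; mL=8/9, mR=16/9; mL+mR=8/3 → advance +1; mR−mL=8/9 → turn +1·90°
n=5: pose=(-8,-5,W); sL=32/29, sR=160/193; mL=32/29, mR=1552/5597; mL+mR=7728/5597 → advance +1; mR−mL=-4624/5597 → turn -1·90°

0 10 8/5 10 -17/5 -6 -6 S
1 160/101 32/25 160/101 1232/2525 -6 -7 W
2 80/73 16/5 80/73 968/365 -7 -7 N
3 160/121 160/157 160/121 6800/18997 -7 -6 W
4 8/9 20/9 8/9 16/9 -8 -6 N
5 32/29 160/193 32/29 1552/5597 -8 -5 W
final -9 -5 N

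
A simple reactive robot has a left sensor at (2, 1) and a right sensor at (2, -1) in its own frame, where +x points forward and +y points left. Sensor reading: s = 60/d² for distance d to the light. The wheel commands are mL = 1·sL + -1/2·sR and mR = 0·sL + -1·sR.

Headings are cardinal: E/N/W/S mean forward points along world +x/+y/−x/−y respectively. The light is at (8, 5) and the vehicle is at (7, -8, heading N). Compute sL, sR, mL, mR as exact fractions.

12/25 60/121 702/3025 -60/121

left sensor world pos  = (6, -6); dL² = 125
right sensor world pos = (8, -6); dR² = 121
sL = 60/125 = 12/25
sR = 60/121 = 60/121
mL = 1·sL + -1/2·sR = 702/3025
mR = 0·sL + -1·sR = -60/121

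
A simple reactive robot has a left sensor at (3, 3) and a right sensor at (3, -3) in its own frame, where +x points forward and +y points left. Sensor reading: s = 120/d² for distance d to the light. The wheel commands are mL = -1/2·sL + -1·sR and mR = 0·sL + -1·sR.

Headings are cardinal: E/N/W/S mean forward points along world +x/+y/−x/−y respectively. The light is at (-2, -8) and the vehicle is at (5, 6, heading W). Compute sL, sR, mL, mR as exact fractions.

left sensor world pos  = (2, 3); dL² = 137
right sensor world pos = (2, 9); dR² = 305
sL = 120/137 = 120/137
sR = 120/305 = 24/61
mL = -1/2·sL + -1·sR = -6948/8357
mR = 0·sL + -1·sR = -24/61

120/137 24/61 -6948/8357 -24/61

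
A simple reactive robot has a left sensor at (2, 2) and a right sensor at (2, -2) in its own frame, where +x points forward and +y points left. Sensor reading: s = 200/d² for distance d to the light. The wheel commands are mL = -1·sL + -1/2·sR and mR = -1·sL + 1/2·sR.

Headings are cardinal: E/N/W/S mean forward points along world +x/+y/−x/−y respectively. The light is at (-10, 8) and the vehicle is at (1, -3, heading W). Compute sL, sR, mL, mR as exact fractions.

left sensor world pos  = (-1, -5); dL² = 250
right sensor world pos = (-1, -1); dR² = 162
sL = 200/250 = 4/5
sR = 200/162 = 100/81
mL = -1·sL + -1/2·sR = -574/405
mR = -1·sL + 1/2·sR = -74/405

4/5 100/81 -574/405 -74/405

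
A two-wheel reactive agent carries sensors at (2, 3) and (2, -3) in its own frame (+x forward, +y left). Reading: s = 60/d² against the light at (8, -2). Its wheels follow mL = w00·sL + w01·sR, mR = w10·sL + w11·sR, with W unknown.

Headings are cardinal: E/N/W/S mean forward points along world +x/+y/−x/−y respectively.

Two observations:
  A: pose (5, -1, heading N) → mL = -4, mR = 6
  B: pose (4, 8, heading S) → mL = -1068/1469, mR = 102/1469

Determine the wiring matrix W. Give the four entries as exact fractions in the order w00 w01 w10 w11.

obs A: pose=(5,-1,N) → sL=4/3, sR=20/3, mL=-4, mR=6
obs B: pose=(4,8,S) → sL=12/13, sR=60/113, mL=-1068/1469, mR=102/1469
sensor matrix S = [[4/3, 20/3], [12/13, 60/113]]; det S = -8000/1469
solve [mL_A; mL_B] = S·[w00; w01] and [mR_A; mR_B] = S·[w10; w11]:
  w00 = -1/2, w01 = -1/2, w10 = -1/2, w11 = 1

-1/2 -1/2 -1/2 1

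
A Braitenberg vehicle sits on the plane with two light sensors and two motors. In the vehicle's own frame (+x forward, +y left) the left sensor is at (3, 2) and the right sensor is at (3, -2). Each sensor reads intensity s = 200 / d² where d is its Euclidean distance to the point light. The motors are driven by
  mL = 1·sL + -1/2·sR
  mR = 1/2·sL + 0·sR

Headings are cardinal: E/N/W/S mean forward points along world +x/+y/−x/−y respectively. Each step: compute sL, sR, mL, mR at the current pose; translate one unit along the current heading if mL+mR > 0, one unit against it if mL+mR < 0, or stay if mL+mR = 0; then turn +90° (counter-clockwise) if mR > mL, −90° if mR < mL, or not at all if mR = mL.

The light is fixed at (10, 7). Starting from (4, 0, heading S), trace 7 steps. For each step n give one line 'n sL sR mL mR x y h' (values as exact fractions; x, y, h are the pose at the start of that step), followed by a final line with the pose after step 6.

0 50/29 50/41 1325/1189 25/29 4 0 S
1 200/181 200/117 5300/21177 100/181 4 -1 W
2 100/73 100/101 6450/7373 50/73 3 -1 S
3 200/221 200/149 7700/32929 100/221 3 -2 W
4 10/9 50/61 385/549 5/9 2 -2 S
5 40/53 40/37 420/1961 20/53 2 -3 W
6 100/109 20/29 1810/3161 50/109 1 -3 S
final 1 -4 W

n=0: pose=(4,0,S); sL=50/29, sR=50/41; mL=1325/1189, mR=25/29; mL+mR=2350/1189 → advance +1; mR−mL=-300/1189 → turn -1·90°
n=1: pose=(4,-1,W); sL=200/181, sR=200/117; mL=5300/21177, mR=100/181; mL+mR=17000/21177 → advance +1; mR−mL=6400/21177 → turn +1·90°
n=2: pose=(3,-1,S); sL=100/73, sR=100/101; mL=6450/7373, mR=50/73; mL+mR=11500/7373 → advance +1; mR−mL=-1400/7373 → turn -1·90°
n=3: pose=(3,-2,W); sL=200/221, sR=200/149; mL=7700/32929, mR=100/221; mL+mR=22600/32929 → advance +1; mR−mL=7200/32929 → turn +1·90°
n=4: pose=(2,-2,S); sL=10/9, sR=50/61; mL=385/549, mR=5/9; mL+mR=230/183 → advance +1; mR−mL=-80/549 → turn -1·90°
n=5: pose=(2,-3,W); sL=40/53, sR=40/37; mL=420/1961, mR=20/53; mL+mR=1160/1961 → advance +1; mR−mL=320/1961 → turn +1·90°
n=6: pose=(1,-3,S); sL=100/109, sR=20/29; mL=1810/3161, mR=50/109; mL+mR=3260/3161 → advance +1; mR−mL=-360/3161 → turn -1·90°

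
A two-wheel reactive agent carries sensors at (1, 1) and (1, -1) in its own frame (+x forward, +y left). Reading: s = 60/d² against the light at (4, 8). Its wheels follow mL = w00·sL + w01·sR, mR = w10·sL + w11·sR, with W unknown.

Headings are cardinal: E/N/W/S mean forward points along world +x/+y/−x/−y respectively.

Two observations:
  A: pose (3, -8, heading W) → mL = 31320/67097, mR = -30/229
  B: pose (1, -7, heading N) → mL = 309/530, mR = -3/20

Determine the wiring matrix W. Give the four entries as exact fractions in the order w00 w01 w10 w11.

obs A: pose=(3,-8,W) → sL=60/293, sR=60/229, mL=31320/67097, mR=-30/229
obs B: pose=(1,-7,N) → sL=15/53, sR=3/10, mL=309/530, mR=-3/20
sensor matrix S = [[60/293, 60/229], [15/53, 3/10]]; det S = -45234/3556141
solve [mL_A; mL_B] = S·[w00; w01] and [mR_A; mR_B] = S·[w10; w11]:
  w00 = 1, w01 = 1, w10 = 0, w11 = -1/2

1 1 0 -1/2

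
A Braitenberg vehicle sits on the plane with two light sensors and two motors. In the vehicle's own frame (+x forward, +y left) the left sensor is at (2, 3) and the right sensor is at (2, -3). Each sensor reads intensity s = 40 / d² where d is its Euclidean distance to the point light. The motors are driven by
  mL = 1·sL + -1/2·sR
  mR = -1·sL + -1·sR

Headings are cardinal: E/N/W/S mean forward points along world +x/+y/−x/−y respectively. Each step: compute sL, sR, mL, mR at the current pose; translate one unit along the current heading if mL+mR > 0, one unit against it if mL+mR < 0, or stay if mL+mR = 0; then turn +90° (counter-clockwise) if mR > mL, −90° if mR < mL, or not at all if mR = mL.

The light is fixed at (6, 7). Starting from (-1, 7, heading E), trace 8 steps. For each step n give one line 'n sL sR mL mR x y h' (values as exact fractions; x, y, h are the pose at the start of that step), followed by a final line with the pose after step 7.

0 20/17 20/17 10/17 -40/17 -1 7 E
1 40/29 8/25 884/725 -1232/725 -2 7 S
2 5/13 10/29 80/377 -275/377 -2 8 W
3 40/109 8/5 -236/545 -1072/545 -1 8 N
4 20/17 20/17 10/17 -40/17 -1 7 E
5 40/29 8/25 884/725 -1232/725 -2 7 S
6 5/13 10/29 80/377 -275/377 -2 8 W
7 40/109 8/5 -236/545 -1072/545 -1 8 N
final -1 7 E

n=0: pose=(-1,7,E); sL=20/17, sR=20/17; mL=10/17, mR=-40/17; mL+mR=-30/17 → advance -1; mR−mL=-50/17 → turn -1·90°
n=1: pose=(-2,7,S); sL=40/29, sR=8/25; mL=884/725, mR=-1232/725; mL+mR=-12/25 → advance -1; mR−mL=-2116/725 → turn -1·90°
n=2: pose=(-2,8,W); sL=5/13, sR=10/29; mL=80/377, mR=-275/377; mL+mR=-15/29 → advance -1; mR−mL=-355/377 → turn -1·90°
n=3: pose=(-1,8,N); sL=40/109, sR=8/5; mL=-236/545, mR=-1072/545; mL+mR=-12/5 → advance -1; mR−mL=-836/545 → turn -1·90°
n=4: pose=(-1,7,E); sL=20/17, sR=20/17; mL=10/17, mR=-40/17; mL+mR=-30/17 → advance -1; mR−mL=-50/17 → turn -1·90°
n=5: pose=(-2,7,S); sL=40/29, sR=8/25; mL=884/725, mR=-1232/725; mL+mR=-12/25 → advance -1; mR−mL=-2116/725 → turn -1·90°
n=6: pose=(-2,8,W); sL=5/13, sR=10/29; mL=80/377, mR=-275/377; mL+mR=-15/29 → advance -1; mR−mL=-355/377 → turn -1·90°
n=7: pose=(-1,8,N); sL=40/109, sR=8/5; mL=-236/545, mR=-1072/545; mL+mR=-12/5 → advance -1; mR−mL=-836/545 → turn -1·90°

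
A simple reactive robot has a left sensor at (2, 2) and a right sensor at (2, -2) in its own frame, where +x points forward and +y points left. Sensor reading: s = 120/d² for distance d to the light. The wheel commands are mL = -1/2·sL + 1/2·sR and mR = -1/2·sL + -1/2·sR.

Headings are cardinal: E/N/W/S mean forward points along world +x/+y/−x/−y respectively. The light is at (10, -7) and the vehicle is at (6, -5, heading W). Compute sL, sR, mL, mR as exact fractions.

left sensor world pos  = (4, -7); dL² = 36
right sensor world pos = (4, -3); dR² = 52
sL = 120/36 = 10/3
sR = 120/52 = 30/13
mL = -1/2·sL + 1/2·sR = -20/39
mR = -1/2·sL + -1/2·sR = -110/39

10/3 30/13 -20/39 -110/39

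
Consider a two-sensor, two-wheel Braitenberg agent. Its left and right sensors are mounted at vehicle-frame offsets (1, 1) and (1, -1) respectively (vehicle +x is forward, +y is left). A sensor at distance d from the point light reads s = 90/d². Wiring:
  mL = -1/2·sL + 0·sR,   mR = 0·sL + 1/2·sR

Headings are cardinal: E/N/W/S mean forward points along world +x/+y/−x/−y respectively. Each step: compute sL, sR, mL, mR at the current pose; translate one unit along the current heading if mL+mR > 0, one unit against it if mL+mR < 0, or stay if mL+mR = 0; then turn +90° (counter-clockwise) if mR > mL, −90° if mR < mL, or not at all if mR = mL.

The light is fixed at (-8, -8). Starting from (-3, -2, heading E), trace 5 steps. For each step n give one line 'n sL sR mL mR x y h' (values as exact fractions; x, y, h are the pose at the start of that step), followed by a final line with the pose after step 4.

0 18/17 90/61 -9/17 45/61 -3 -2 E
1 45/37 45/49 -45/74 45/98 -2 -2 N
2 90/41 90/61 -45/41 45/61 -2 -3 W
3 9/8 45/26 -9/16 45/52 -1 -3 S
4 90/89 90/73 -45/89 45/73 -1 -4 E
final 0 -4 N

n=0: pose=(-3,-2,E); sL=18/17, sR=90/61; mL=-9/17, mR=45/61; mL+mR=216/1037 → advance +1; mR−mL=1314/1037 → turn +1·90°
n=1: pose=(-2,-2,N); sL=45/37, sR=45/49; mL=-45/74, mR=45/98; mL+mR=-270/1813 → advance -1; mR−mL=1935/1813 → turn +1·90°
n=2: pose=(-2,-3,W); sL=90/41, sR=90/61; mL=-45/41, mR=45/61; mL+mR=-900/2501 → advance -1; mR−mL=4590/2501 → turn +1·90°
n=3: pose=(-1,-3,S); sL=9/8, sR=45/26; mL=-9/16, mR=45/52; mL+mR=63/208 → advance +1; mR−mL=297/208 → turn +1·90°
n=4: pose=(-1,-4,E); sL=90/89, sR=90/73; mL=-45/89, mR=45/73; mL+mR=720/6497 → advance +1; mR−mL=7290/6497 → turn +1·90°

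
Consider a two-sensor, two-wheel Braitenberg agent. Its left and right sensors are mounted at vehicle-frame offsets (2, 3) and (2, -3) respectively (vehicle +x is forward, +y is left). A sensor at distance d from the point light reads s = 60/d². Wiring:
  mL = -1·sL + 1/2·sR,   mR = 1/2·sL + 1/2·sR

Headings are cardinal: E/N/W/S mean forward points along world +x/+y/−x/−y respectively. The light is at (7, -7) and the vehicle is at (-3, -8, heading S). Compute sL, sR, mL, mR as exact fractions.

30/29 30/89 -2235/2581 1770/2581

left sensor world pos  = (0, -10); dL² = 58
right sensor world pos = (-6, -10); dR² = 178
sL = 60/58 = 30/29
sR = 60/178 = 30/89
mL = -1·sL + 1/2·sR = -2235/2581
mR = 1/2·sL + 1/2·sR = 1770/2581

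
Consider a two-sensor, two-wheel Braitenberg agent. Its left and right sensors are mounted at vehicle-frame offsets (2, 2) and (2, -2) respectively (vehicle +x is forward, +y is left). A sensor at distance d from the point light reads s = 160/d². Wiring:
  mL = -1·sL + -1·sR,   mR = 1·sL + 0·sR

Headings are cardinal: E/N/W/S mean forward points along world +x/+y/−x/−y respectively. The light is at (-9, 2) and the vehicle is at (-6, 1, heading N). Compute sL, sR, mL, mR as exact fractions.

left sensor world pos  = (-8, 3); dL² = 2
right sensor world pos = (-4, 3); dR² = 26
sL = 160/2 = 80
sR = 160/26 = 80/13
mL = -1·sL + -1·sR = -1120/13
mR = 1·sL + 0·sR = 80

80 80/13 -1120/13 80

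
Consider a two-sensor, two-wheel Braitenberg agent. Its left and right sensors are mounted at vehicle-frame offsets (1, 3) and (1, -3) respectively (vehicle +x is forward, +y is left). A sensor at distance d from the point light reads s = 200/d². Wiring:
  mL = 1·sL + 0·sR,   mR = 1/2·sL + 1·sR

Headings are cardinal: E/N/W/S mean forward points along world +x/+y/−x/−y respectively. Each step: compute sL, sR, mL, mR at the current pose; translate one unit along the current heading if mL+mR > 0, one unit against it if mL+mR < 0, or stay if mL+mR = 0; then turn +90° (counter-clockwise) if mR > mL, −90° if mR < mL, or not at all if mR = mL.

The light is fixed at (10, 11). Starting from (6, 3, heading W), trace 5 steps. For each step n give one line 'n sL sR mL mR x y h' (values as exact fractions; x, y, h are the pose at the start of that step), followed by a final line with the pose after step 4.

n=0: pose=(6,3,W); sL=100/73, sR=4; mL=100/73, mR=342/73; mL+mR=442/73 → advance +1; mR−mL=242/73 → turn +1·90°
n=1: pose=(5,3,S); sL=40/17, sR=40/29; mL=40/17, mR=1260/493; mL+mR=2420/493 → advance +1; mR−mL=100/493 → turn +1·90°
n=2: pose=(5,2,E); sL=50/13, sR=5/4; mL=50/13, mR=165/52; mL+mR=365/52 → advance +1; mR−mL=-35/52 → turn -1·90°
n=3: pose=(6,2,S); sL=200/101, sR=200/149; mL=200/101, mR=35100/15049; mL+mR=64900/15049 → advance +1; mR−mL=5300/15049 → turn +1·90°
n=4: pose=(6,1,E); sL=100/29, sR=100/89; mL=100/29, mR=7350/2581; mL+mR=16250/2581 → advance +1; mR−mL=-1550/2581 → turn -1·90°

0 100/73 4 100/73 342/73 6 3 W
1 40/17 40/29 40/17 1260/493 5 3 S
2 50/13 5/4 50/13 165/52 5 2 E
3 200/101 200/149 200/101 35100/15049 6 2 S
4 100/29 100/89 100/29 7350/2581 6 1 E
final 7 1 S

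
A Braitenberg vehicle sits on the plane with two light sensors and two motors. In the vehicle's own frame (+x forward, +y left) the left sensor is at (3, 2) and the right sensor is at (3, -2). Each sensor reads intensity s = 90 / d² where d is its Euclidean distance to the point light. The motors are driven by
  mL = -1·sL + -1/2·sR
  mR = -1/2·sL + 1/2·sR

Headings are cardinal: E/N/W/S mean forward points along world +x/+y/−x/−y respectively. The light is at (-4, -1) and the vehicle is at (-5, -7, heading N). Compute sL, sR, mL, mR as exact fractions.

left sensor world pos  = (-7, -4); dL² = 18
right sensor world pos = (-3, -4); dR² = 10
sL = 90/18 = 5
sR = 90/10 = 9
mL = -1·sL + -1/2·sR = -19/2
mR = -1/2·sL + 1/2·sR = 2

5 9 -19/2 2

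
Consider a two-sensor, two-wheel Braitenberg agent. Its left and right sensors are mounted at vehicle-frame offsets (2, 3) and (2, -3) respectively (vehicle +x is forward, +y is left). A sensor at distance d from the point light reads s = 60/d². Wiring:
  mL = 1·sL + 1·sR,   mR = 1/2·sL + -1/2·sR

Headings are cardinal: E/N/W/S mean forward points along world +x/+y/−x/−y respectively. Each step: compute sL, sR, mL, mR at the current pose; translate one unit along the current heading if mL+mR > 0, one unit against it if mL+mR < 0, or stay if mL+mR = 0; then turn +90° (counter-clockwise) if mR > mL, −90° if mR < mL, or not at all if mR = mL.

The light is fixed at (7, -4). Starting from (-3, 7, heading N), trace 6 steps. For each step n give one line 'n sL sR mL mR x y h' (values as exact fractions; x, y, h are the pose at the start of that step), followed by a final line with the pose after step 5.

n=0: pose=(-3,7,N); sL=30/169, sR=30/109; mL=8340/18421, mR=-900/18421; mL+mR=7440/18421 → advance +1; mR−mL=-9240/18421 → turn -1·90°
n=1: pose=(-3,8,E); sL=60/289, sR=12/29; mL=5208/8381, mR=-864/8381; mL+mR=4344/8381 → advance +1; mR−mL=-6072/8381 → turn -1·90°
n=2: pose=(-2,8,S); sL=15/34, sR=15/61; mL=1425/2074, mR=405/4148; mL+mR=3255/4148 → advance +1; mR−mL=-2445/4148 → turn -1·90°
n=3: pose=(-2,7,W); sL=12/37, sR=60/317; mL=6024/11729, mR=792/11729; mL+mR=6816/11729 → advance +1; mR−mL=-5232/11729 → turn -1·90°
n=4: pose=(-3,7,N); sL=30/169, sR=30/109; mL=8340/18421, mR=-900/18421; mL+mR=7440/18421 → advance +1; mR−mL=-9240/18421 → turn -1·90°
n=5: pose=(-3,8,E); sL=60/289, sR=12/29; mL=5208/8381, mR=-864/8381; mL+mR=4344/8381 → advance +1; mR−mL=-6072/8381 → turn -1·90°

0 30/169 30/109 8340/18421 -900/18421 -3 7 N
1 60/289 12/29 5208/8381 -864/8381 -3 8 E
2 15/34 15/61 1425/2074 405/4148 -2 8 S
3 12/37 60/317 6024/11729 792/11729 -2 7 W
4 30/169 30/109 8340/18421 -900/18421 -3 7 N
5 60/289 12/29 5208/8381 -864/8381 -3 8 E
final -2 8 S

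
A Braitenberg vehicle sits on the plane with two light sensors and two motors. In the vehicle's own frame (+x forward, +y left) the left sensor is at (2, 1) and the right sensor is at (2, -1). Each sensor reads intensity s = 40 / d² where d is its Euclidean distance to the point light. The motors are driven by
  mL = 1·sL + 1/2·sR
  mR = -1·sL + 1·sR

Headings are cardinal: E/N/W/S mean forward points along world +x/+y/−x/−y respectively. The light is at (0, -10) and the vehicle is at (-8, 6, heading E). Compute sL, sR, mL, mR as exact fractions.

left sensor world pos  = (-6, 7); dL² = 325
right sensor world pos = (-6, 5); dR² = 261
sL = 40/325 = 8/65
sR = 40/261 = 40/261
mL = 1·sL + 1/2·sR = 3388/16965
mR = -1·sL + 1·sR = 512/16965

8/65 40/261 3388/16965 512/16965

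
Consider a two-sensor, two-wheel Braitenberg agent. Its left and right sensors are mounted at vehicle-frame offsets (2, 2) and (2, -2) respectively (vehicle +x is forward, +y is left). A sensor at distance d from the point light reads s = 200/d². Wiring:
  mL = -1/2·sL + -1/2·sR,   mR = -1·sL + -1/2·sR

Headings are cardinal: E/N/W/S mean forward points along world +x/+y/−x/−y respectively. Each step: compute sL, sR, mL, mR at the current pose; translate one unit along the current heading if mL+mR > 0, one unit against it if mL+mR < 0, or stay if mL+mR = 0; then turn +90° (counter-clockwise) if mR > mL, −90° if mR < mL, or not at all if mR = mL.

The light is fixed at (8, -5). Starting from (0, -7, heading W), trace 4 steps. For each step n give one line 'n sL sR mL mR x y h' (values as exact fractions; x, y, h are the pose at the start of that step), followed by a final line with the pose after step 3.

n=0: pose=(0,-7,W); sL=50/29, sR=2; mL=-54/29, mR=-79/29; mL+mR=-133/29 → advance -1; mR−mL=-25/29 → turn -1·90°
n=1: pose=(1,-7,N); sL=200/81, sR=8; mL=-424/81, mR=-524/81; mL+mR=-316/27 → advance -1; mR−mL=-100/81 → turn -1·90°
n=2: pose=(1,-8,E); sL=100/13, sR=4; mL=-76/13, mR=-126/13; mL+mR=-202/13 → advance -1; mR−mL=-50/13 → turn -1·90°
n=3: pose=(0,-8,S); sL=200/61, sR=8/5; mL=-744/305, mR=-1244/305; mL+mR=-1988/305 → advance -1; mR−mL=-100/61 → turn -1·90°

0 50/29 2 -54/29 -79/29 0 -7 W
1 200/81 8 -424/81 -524/81 1 -7 N
2 100/13 4 -76/13 -126/13 1 -8 E
3 200/61 8/5 -744/305 -1244/305 0 -8 S
final 0 -7 W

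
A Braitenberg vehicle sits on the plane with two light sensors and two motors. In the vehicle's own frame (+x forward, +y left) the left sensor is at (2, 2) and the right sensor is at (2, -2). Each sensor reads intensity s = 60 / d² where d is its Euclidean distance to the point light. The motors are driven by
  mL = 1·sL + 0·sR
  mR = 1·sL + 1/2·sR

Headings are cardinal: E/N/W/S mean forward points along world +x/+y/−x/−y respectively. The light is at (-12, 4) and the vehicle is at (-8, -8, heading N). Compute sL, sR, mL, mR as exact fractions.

15/26 15/34 15/26 705/884

left sensor world pos  = (-10, -6); dL² = 104
right sensor world pos = (-6, -6); dR² = 136
sL = 60/104 = 15/26
sR = 60/136 = 15/34
mL = 1·sL + 0·sR = 15/26
mR = 1·sL + 1/2·sR = 705/884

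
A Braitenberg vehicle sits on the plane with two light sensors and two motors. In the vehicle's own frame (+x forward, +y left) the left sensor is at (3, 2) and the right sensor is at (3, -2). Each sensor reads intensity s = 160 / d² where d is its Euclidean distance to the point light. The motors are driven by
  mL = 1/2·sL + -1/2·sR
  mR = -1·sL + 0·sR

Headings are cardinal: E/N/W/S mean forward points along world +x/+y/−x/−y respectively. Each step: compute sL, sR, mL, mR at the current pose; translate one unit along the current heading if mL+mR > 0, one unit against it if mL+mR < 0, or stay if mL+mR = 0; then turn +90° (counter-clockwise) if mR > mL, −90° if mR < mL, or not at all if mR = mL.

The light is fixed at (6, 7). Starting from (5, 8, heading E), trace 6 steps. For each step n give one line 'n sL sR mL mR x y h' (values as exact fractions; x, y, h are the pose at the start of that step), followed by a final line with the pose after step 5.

0 160/13 32 -128/13 -160/13 5 8 E
1 40 8 16 -40 4 8 S
2 32/5 160/41 256/205 -32/5 4 9 W
3 80/17 80/13 -160/221 -80/17 5 9 N
4 160/13 32 -128/13 -160/13 5 8 E
5 40 8 16 -40 4 8 S
final 4 9 W

n=0: pose=(5,8,E); sL=160/13, sR=32; mL=-128/13, mR=-160/13; mL+mR=-288/13 → advance -1; mR−mL=-32/13 → turn -1·90°
n=1: pose=(4,8,S); sL=40, sR=8; mL=16, mR=-40; mL+mR=-24 → advance -1; mR−mL=-56 → turn -1·90°
n=2: pose=(4,9,W); sL=32/5, sR=160/41; mL=256/205, mR=-32/5; mL+mR=-1056/205 → advance -1; mR−mL=-1568/205 → turn -1·90°
n=3: pose=(5,9,N); sL=80/17, sR=80/13; mL=-160/221, mR=-80/17; mL+mR=-1200/221 → advance -1; mR−mL=-880/221 → turn -1·90°
n=4: pose=(5,8,E); sL=160/13, sR=32; mL=-128/13, mR=-160/13; mL+mR=-288/13 → advance -1; mR−mL=-32/13 → turn -1·90°
n=5: pose=(4,8,S); sL=40, sR=8; mL=16, mR=-40; mL+mR=-24 → advance -1; mR−mL=-56 → turn -1·90°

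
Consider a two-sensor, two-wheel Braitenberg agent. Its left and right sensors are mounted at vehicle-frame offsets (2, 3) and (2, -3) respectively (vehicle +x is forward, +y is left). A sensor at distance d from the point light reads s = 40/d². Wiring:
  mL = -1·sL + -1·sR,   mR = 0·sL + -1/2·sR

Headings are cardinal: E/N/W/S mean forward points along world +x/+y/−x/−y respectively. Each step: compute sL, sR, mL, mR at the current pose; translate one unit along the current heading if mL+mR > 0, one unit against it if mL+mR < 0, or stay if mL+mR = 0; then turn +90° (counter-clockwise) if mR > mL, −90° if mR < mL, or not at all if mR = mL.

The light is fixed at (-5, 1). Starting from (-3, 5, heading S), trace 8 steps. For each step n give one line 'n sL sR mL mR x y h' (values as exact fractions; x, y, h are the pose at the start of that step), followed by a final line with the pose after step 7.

0 40/29 8 -272/29 -4 -3 5 S
1 1/2 2 -5/2 -1 -3 6 E
2 40/53 8/13 -944/689 -4/13 -4 6 N
3 20 4/5 -104/5 -2/5 -4 5 W
4 40/29 8 -272/29 -4 -3 5 S
5 1/2 2 -5/2 -1 -3 6 E
6 40/53 8/13 -944/689 -4/13 -4 6 N
7 20 4/5 -104/5 -2/5 -4 5 W
final -3 5 S

n=0: pose=(-3,5,S); sL=40/29, sR=8; mL=-272/29, mR=-4; mL+mR=-388/29 → advance -1; mR−mL=156/29 → turn +1·90°
n=1: pose=(-3,6,E); sL=1/2, sR=2; mL=-5/2, mR=-1; mL+mR=-7/2 → advance -1; mR−mL=3/2 → turn +1·90°
n=2: pose=(-4,6,N); sL=40/53, sR=8/13; mL=-944/689, mR=-4/13; mL+mR=-1156/689 → advance -1; mR−mL=732/689 → turn +1·90°
n=3: pose=(-4,5,W); sL=20, sR=4/5; mL=-104/5, mR=-2/5; mL+mR=-106/5 → advance -1; mR−mL=102/5 → turn +1·90°
n=4: pose=(-3,5,S); sL=40/29, sR=8; mL=-272/29, mR=-4; mL+mR=-388/29 → advance -1; mR−mL=156/29 → turn +1·90°
n=5: pose=(-3,6,E); sL=1/2, sR=2; mL=-5/2, mR=-1; mL+mR=-7/2 → advance -1; mR−mL=3/2 → turn +1·90°
n=6: pose=(-4,6,N); sL=40/53, sR=8/13; mL=-944/689, mR=-4/13; mL+mR=-1156/689 → advance -1; mR−mL=732/689 → turn +1·90°
n=7: pose=(-4,5,W); sL=20, sR=4/5; mL=-104/5, mR=-2/5; mL+mR=-106/5 → advance -1; mR−mL=102/5 → turn +1·90°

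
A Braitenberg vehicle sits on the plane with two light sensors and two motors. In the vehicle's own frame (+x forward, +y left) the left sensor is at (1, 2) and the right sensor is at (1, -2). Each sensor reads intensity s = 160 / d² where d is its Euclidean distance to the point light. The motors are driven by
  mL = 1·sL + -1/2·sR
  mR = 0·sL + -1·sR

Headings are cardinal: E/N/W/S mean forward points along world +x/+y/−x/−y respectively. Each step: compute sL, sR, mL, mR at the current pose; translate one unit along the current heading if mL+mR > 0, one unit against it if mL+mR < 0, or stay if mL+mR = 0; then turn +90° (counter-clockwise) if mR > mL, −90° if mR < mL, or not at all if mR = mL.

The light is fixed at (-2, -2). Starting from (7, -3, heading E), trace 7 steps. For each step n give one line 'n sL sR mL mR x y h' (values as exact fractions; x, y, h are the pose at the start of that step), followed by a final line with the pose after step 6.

0 160/101 160/109 9360/11009 -160/109 7 -3 E
1 20/13 4 -6/13 -4 6 -3 S
2 160/53 160/53 80/53 -160/53 6 -2 W
3 16/5 80/61 776/305 -80/61 7 -2 N
4 160/109 160/101 7440/11009 -160/101 7 -1 E
5 8/5 40/9 -28/45 -40/9 6 -1 S
6 160/49 32/13 1296/637 -32/13 6 0 W
final 7 0 N

n=0: pose=(7,-3,E); sL=160/101, sR=160/109; mL=9360/11009, mR=-160/109; mL+mR=-6800/11009 → advance -1; mR−mL=-25520/11009 → turn -1·90°
n=1: pose=(6,-3,S); sL=20/13, sR=4; mL=-6/13, mR=-4; mL+mR=-58/13 → advance -1; mR−mL=-46/13 → turn -1·90°
n=2: pose=(6,-2,W); sL=160/53, sR=160/53; mL=80/53, mR=-160/53; mL+mR=-80/53 → advance -1; mR−mL=-240/53 → turn -1·90°
n=3: pose=(7,-2,N); sL=16/5, sR=80/61; mL=776/305, mR=-80/61; mL+mR=376/305 → advance +1; mR−mL=-1176/305 → turn -1·90°
n=4: pose=(7,-1,E); sL=160/109, sR=160/101; mL=7440/11009, mR=-160/101; mL+mR=-10000/11009 → advance -1; mR−mL=-24880/11009 → turn -1·90°
n=5: pose=(6,-1,S); sL=8/5, sR=40/9; mL=-28/45, mR=-40/9; mL+mR=-76/15 → advance -1; mR−mL=-172/45 → turn -1·90°
n=6: pose=(6,0,W); sL=160/49, sR=32/13; mL=1296/637, mR=-32/13; mL+mR=-272/637 → advance -1; mR−mL=-2864/637 → turn -1·90°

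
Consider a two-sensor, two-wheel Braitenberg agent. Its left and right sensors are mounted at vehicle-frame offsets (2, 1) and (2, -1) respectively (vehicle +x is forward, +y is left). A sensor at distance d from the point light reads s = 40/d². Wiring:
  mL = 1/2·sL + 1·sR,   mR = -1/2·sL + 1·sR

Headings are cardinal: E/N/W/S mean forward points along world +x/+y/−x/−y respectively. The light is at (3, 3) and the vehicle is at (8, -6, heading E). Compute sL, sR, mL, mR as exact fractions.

40/113 40/149 7500/16837 1540/16837

left sensor world pos  = (10, -5); dL² = 113
right sensor world pos = (10, -7); dR² = 149
sL = 40/113 = 40/113
sR = 40/149 = 40/149
mL = 1/2·sL + 1·sR = 7500/16837
mR = -1/2·sL + 1·sR = 1540/16837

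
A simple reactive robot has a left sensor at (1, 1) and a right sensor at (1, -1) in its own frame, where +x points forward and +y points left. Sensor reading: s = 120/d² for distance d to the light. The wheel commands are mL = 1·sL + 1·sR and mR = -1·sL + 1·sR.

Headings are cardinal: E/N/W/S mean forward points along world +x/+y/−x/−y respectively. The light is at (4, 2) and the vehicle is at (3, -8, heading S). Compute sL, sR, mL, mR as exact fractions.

120/121 24/25 5904/3025 -96/3025

left sensor world pos  = (4, -9); dL² = 121
right sensor world pos = (2, -9); dR² = 125
sL = 120/121 = 120/121
sR = 120/125 = 24/25
mL = 1·sL + 1·sR = 5904/3025
mR = -1·sL + 1·sR = -96/3025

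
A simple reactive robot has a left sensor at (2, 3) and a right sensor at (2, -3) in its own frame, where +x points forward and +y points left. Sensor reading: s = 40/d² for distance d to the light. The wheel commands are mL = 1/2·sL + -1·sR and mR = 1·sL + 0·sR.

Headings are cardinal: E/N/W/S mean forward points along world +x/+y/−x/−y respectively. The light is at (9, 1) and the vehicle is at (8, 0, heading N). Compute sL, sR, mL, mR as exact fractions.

40/17 8 -116/17 40/17

left sensor world pos  = (5, 2); dL² = 17
right sensor world pos = (11, 2); dR² = 5
sL = 40/17 = 40/17
sR = 40/5 = 8
mL = 1/2·sL + -1·sR = -116/17
mR = 1·sL + 0·sR = 40/17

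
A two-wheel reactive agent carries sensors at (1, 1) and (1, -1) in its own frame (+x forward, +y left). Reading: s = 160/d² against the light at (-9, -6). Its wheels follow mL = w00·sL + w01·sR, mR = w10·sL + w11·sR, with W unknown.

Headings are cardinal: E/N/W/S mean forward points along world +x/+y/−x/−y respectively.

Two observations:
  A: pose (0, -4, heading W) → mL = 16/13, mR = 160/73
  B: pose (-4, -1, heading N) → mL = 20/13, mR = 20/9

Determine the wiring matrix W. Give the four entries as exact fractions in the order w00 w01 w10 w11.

1/2 0 0 1

obs A: pose=(0,-4,W) → sL=32/13, sR=160/73, mL=16/13, mR=160/73
obs B: pose=(-4,-1,N) → sL=40/13, sR=20/9, mL=20/13, mR=20/9
sensor matrix S = [[32/13, 160/73], [40/13, 20/9]]; det S = -10880/8541
solve [mL_A; mL_B] = S·[w00; w01] and [mR_A; mR_B] = S·[w10; w11]:
  w00 = 1/2, w01 = 0, w10 = 0, w11 = 1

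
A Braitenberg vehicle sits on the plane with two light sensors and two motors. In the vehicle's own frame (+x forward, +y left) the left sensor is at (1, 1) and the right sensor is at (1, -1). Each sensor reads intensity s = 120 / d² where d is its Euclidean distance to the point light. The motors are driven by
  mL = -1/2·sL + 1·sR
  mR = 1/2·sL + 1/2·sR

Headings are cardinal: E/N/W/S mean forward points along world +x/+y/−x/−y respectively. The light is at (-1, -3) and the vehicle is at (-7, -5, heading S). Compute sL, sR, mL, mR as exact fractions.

left sensor world pos  = (-6, -6); dL² = 34
right sensor world pos = (-8, -6); dR² = 58
sL = 120/34 = 60/17
sR = 120/58 = 60/29
mL = -1/2·sL + 1·sR = 150/493
mR = 1/2·sL + 1/2·sR = 1380/493

60/17 60/29 150/493 1380/493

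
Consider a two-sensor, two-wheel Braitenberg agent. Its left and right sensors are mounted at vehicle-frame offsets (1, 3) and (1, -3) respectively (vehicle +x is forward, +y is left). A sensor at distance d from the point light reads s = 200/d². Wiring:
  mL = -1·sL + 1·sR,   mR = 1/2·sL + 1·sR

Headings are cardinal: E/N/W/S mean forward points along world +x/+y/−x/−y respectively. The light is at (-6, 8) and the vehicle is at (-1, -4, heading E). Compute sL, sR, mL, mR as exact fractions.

200/117 200/261 -3200/3393 5500/3393

left sensor world pos  = (0, -1); dL² = 117
right sensor world pos = (0, -7); dR² = 261
sL = 200/117 = 200/117
sR = 200/261 = 200/261
mL = -1·sL + 1·sR = -3200/3393
mR = 1/2·sL + 1·sR = 5500/3393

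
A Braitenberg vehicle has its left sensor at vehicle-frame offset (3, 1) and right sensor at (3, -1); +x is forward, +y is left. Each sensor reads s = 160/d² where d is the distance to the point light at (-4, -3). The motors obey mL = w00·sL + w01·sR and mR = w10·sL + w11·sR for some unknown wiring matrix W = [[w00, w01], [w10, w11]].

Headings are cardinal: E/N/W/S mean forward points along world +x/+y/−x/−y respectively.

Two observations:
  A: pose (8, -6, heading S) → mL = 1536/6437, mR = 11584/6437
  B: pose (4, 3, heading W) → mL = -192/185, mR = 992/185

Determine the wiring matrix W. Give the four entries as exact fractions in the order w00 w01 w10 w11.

obs A: pose=(8,-6,S) → sL=32/41, sR=160/157, mL=1536/6437, mR=11584/6437
obs B: pose=(4,3,W) → sL=16/5, sR=80/37, mL=-192/185, mR=992/185
sensor matrix S = [[32/41, 160/157], [16/5, 80/37]]; det S = -374784/238169
solve [mL_A; mL_B] = S·[w00; w01] and [mR_A; mR_B] = S·[w10; w11]:
  w00 = -1, w01 = 1, w10 = 1, w11 = 1

-1 1 1 1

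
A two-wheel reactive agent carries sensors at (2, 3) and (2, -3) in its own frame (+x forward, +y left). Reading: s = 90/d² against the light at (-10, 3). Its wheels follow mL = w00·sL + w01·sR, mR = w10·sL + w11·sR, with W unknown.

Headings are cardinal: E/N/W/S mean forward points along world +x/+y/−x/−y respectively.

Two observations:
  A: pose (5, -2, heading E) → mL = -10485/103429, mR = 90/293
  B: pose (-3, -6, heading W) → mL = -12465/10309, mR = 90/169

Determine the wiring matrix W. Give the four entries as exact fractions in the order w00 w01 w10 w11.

obs A: pose=(5,-2,E) → sL=90/293, sR=90/353, mL=-10485/103429, mR=90/293
obs B: pose=(-3,-6,W) → sL=90/169, sR=90/61, mL=-12465/10309, mR=90/169
sensor matrix S = [[90/293, 90/353], [90/169, 90/61]]; det S = 338450400/1066249561
solve [mL_A; mL_B] = S·[w00; w01] and [mR_A; mR_B] = S·[w10; w11]:
  w00 = 1/2, w01 = -1, w10 = 1, w11 = 0

1/2 -1 1 0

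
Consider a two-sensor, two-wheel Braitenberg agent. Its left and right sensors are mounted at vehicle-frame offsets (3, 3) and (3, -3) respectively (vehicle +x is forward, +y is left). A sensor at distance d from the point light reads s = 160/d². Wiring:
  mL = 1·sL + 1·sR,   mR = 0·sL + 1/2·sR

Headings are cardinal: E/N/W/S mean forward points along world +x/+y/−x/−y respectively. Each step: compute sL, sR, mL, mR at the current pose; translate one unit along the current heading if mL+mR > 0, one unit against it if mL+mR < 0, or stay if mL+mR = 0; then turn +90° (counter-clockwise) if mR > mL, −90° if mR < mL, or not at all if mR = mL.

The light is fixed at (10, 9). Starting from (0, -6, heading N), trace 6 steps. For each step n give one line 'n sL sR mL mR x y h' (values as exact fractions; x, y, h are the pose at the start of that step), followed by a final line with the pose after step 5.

n=0: pose=(0,-6,N); sL=160/313, sR=160/193; mL=80960/60409, mR=80/193; mL+mR=106000/60409 → advance +1; mR−mL=-55920/60409 → turn -1·90°
n=1: pose=(0,-5,E); sL=16/17, sR=80/169; mL=4064/2873, mR=40/169; mL+mR=4744/2873 → advance +1; mR−mL=-3384/2873 → turn -1·90°
n=2: pose=(1,-5,S); sL=32/65, sR=160/433; mL=24256/28145, mR=80/433; mL+mR=29456/28145 → advance +1; mR−mL=-19056/28145 → turn -1·90°
n=3: pose=(1,-6,W); sL=40/117, sR=5/9; mL=35/39, mR=5/18; mL+mR=275/234 → advance +1; mR−mL=-145/234 → turn -1·90°
n=4: pose=(0,-6,N); sL=160/313, sR=160/193; mL=80960/60409, mR=80/193; mL+mR=106000/60409 → advance +1; mR−mL=-55920/60409 → turn -1·90°
n=5: pose=(0,-5,E); sL=16/17, sR=80/169; mL=4064/2873, mR=40/169; mL+mR=4744/2873 → advance +1; mR−mL=-3384/2873 → turn -1·90°

0 160/313 160/193 80960/60409 80/193 0 -6 N
1 16/17 80/169 4064/2873 40/169 0 -5 E
2 32/65 160/433 24256/28145 80/433 1 -5 S
3 40/117 5/9 35/39 5/18 1 -6 W
4 160/313 160/193 80960/60409 80/193 0 -6 N
5 16/17 80/169 4064/2873 40/169 0 -5 E
final 1 -5 S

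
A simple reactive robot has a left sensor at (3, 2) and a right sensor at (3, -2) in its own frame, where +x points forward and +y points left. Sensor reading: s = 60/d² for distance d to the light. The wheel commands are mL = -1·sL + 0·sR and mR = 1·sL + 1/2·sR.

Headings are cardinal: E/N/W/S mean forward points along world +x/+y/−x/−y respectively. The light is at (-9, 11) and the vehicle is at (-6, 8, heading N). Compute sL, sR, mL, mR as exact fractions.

60 12/5 -60 306/5

left sensor world pos  = (-8, 11); dL² = 1
right sensor world pos = (-4, 11); dR² = 25
sL = 60/1 = 60
sR = 60/25 = 12/5
mL = -1·sL + 0·sR = -60
mR = 1·sL + 1/2·sR = 306/5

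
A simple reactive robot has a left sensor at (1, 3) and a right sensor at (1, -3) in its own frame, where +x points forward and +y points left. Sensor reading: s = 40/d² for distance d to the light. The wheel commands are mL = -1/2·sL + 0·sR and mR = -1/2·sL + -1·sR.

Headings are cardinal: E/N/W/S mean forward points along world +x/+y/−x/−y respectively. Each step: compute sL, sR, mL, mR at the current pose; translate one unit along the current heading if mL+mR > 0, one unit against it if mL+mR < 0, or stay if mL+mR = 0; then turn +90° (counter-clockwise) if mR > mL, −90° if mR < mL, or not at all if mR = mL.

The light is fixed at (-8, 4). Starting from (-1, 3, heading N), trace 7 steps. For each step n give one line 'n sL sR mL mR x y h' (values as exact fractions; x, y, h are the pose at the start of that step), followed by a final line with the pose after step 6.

n=0: pose=(-1,3,N); sL=5/2, sR=2/5; mL=-5/4, mR=-33/20; mL+mR=-29/10 → advance -1; mR−mL=-2/5 → turn -1·90°
n=1: pose=(-1,2,E); sL=8/13, sR=40/89; mL=-4/13, mR=-876/1157; mL+mR=-1232/1157 → advance -1; mR−mL=-40/89 → turn -1·90°
n=2: pose=(-2,2,S); sL=4/9, sR=20/9; mL=-2/9, mR=-22/9; mL+mR=-8/3 → advance -1; mR−mL=-20/9 → turn -1·90°
n=3: pose=(-2,3,W); sL=40/41, sR=40/29; mL=-20/41, mR=-2220/1189; mL+mR=-2800/1189 → advance -1; mR−mL=-40/29 → turn -1·90°
n=4: pose=(-1,3,N); sL=5/2, sR=2/5; mL=-5/4, mR=-33/20; mL+mR=-29/10 → advance -1; mR−mL=-2/5 → turn -1·90°
n=5: pose=(-1,2,E); sL=8/13, sR=40/89; mL=-4/13, mR=-876/1157; mL+mR=-1232/1157 → advance -1; mR−mL=-40/89 → turn -1·90°
n=6: pose=(-2,2,S); sL=4/9, sR=20/9; mL=-2/9, mR=-22/9; mL+mR=-8/3 → advance -1; mR−mL=-20/9 → turn -1·90°

0 5/2 2/5 -5/4 -33/20 -1 3 N
1 8/13 40/89 -4/13 -876/1157 -1 2 E
2 4/9 20/9 -2/9 -22/9 -2 2 S
3 40/41 40/29 -20/41 -2220/1189 -2 3 W
4 5/2 2/5 -5/4 -33/20 -1 3 N
5 8/13 40/89 -4/13 -876/1157 -1 2 E
6 4/9 20/9 -2/9 -22/9 -2 2 S
final -2 3 W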